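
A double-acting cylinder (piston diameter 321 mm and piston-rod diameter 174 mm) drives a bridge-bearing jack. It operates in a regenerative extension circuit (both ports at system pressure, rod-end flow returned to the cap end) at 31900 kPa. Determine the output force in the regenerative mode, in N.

With equal pressure on both faces, forces on the annular region cancel; the net push is pressure × rod cross-section.
Rod cross-section A_rod = π/4 × (174 mm)² = 23780 mm^2
F = P × A_rod

F ≈ 7.59e5 N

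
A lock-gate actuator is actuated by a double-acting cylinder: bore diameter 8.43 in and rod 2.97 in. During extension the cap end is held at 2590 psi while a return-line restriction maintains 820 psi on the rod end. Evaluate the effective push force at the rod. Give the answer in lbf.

Cap-side area A_cap = π/4 × (8.43 in)² = 55.81 in^2
Rod-side annular area A_ann = π/4 × (8.43² − 2.97²) = 48.89 in^2
Net thrust = P_cap·A_cap − P_rod·A_ann = 1.446e5 lbf − 40090 lbf

F ≈ 1.04e5 lbf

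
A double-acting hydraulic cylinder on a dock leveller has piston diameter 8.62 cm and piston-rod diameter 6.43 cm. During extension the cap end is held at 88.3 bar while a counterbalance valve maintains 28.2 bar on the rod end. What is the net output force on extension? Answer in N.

F ≈ 44200 N

Cap-side area A_cap = π/4 × (8.62 cm)² = 58.36 cm^2
Rod-side annular area A_ann = π/4 × (8.62² − 6.43²) = 25.89 cm^2
Net thrust = P_cap·A_cap − P_rod·A_ann = 51530 N − 7300 N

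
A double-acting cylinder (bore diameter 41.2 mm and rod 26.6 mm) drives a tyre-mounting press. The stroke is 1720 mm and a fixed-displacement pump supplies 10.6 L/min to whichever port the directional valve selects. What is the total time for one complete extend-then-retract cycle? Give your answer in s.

t ≈ 20.5 s

Cap-side area A_cap = π/4 × (41.2 mm)² = 1333 mm^2
Rod-side annular area A_ann = π/4 × (41.2² − 26.6²) = 777.4 mm^2
t_ext = A_cap·L/Q = 12.98 s
t_ret = A_ann·L/Q = 7.569 s
t_cycle = t_ext + t_ret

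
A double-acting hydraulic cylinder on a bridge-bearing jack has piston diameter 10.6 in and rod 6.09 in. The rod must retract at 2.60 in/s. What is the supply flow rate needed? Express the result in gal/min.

Rod-side annular area A_ann = π/4 × (10.6² − 6.09²) = 59.12 in^2
Q = A × v

Q ≈ 39.9 gal/min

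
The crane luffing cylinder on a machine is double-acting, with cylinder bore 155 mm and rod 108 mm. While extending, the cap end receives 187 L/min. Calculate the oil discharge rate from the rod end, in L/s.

Cap-side area A_cap = π/4 × (155 mm)² = 18870 mm^2
Rod-side annular area A_ann = π/4 × (155² − 108²) = 9708 mm^2
Piston speed v = Q_in/A_cap; rod-end outflow Q_out = v × A_ann = Q_in × A_ann/A_cap.

Q_out ≈ 1.60 L/s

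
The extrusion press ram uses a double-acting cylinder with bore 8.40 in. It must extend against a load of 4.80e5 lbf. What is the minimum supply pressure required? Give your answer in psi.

P ≈ 8660 psi

Cap-side area A_cap = π/4 × (8.40 in)² = 55.42 in^2
P = F / A = 4.80e5 lbf / A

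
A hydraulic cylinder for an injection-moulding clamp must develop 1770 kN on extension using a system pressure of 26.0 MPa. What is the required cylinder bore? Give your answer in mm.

D ≈ 294 mm

Extension force acts on the full piston face: F = P × (π/4)D².
D = √(4F / (πP)) = √(4 × 1770 kN / (π × 26.0 MPa))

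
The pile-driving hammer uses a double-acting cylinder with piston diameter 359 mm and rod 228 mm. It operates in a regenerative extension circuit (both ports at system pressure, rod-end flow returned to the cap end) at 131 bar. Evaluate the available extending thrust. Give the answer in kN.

With equal pressure on both faces, forces on the annular region cancel; the net push is pressure × rod cross-section.
Rod cross-section A_rod = π/4 × (228 mm)² = 40830 mm^2
F = P × A_rod

F ≈ 535 kN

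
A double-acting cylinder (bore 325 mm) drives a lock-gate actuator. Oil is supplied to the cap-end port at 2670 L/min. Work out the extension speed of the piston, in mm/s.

Cap-side area A_cap = π/4 × (325 mm)² = 82960 mm^2
v = Q / A

v ≈ 536 mm/s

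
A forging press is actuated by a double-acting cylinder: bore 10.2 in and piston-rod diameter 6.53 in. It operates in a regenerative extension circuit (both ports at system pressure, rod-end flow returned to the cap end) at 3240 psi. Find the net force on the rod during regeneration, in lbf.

With equal pressure on both faces, forces on the annular region cancel; the net push is pressure × rod cross-section.
Rod cross-section A_rod = π/4 × (6.53 in)² = 33.49 in^2
F = P × A_rod

F ≈ 1.09e5 lbf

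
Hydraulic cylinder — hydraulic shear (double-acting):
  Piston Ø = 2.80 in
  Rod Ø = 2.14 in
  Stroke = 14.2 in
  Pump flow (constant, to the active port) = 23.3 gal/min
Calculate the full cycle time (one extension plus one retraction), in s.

Cap-side area A_cap = π/4 × (2.80 in)² = 6.158 in^2
Rod-side annular area A_ann = π/4 × (2.80² − 2.14²) = 2.561 in^2
t_ext = A_cap·L/Q = 0.9747 s
t_ret = A_ann·L/Q = 0.4054 s
t_cycle = t_ext + t_ret

t ≈ 1.38 s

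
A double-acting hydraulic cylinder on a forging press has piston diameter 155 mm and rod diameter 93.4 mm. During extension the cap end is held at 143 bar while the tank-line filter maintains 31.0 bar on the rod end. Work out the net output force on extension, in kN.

Cap-side area A_cap = π/4 × (155 mm)² = 18870 mm^2
Rod-side annular area A_ann = π/4 × (155² − 93.4²) = 12020 mm^2
Net thrust = P_cap·A_cap − P_rod·A_ann = 269.8 kN − 37.25 kN

F ≈ 233 kN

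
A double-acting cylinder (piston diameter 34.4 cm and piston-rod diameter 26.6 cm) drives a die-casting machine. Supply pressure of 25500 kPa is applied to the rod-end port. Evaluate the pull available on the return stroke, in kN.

F ≈ 953 kN

Rod-side annular area A_ann = π/4 × (34.4² − 26.6²) = 373.7 cm^2
On retraction the pressure acts on the annular area (bore minus rod).
F = P × A_ann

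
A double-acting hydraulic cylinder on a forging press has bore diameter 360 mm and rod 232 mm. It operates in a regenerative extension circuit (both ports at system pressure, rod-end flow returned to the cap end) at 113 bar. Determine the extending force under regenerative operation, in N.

With equal pressure on both faces, forces on the annular region cancel; the net push is pressure × rod cross-section.
Rod cross-section A_rod = π/4 × (232 mm)² = 42270 mm^2
F = P × A_rod

F ≈ 4.78e5 N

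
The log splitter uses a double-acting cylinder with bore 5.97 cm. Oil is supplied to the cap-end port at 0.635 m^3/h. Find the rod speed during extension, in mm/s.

v ≈ 63.0 mm/s

Cap-side area A_cap = π/4 × (5.97 cm)² = 27.99 cm^2
v = Q / A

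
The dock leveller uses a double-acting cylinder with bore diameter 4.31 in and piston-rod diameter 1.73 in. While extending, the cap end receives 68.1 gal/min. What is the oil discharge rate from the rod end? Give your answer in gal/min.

Cap-side area A_cap = π/4 × (4.31 in)² = 14.59 in^2
Rod-side annular area A_ann = π/4 × (4.31² − 1.73²) = 12.24 in^2
Piston speed v = Q_in/A_cap; rod-end outflow Q_out = v × A_ann = Q_in × A_ann/A_cap.

Q_out ≈ 57.1 gal/min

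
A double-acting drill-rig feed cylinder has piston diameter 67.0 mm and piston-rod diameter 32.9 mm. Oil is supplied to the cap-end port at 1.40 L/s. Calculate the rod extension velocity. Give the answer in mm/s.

v ≈ 397 mm/s

Cap-side area A_cap = π/4 × (67.0 mm)² = 3526 mm^2
v = Q / A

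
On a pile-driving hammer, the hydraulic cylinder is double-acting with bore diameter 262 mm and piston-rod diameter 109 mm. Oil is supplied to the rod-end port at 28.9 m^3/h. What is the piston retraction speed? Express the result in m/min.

Rod-side annular area A_ann = π/4 × (262² − 109²) = 44580 mm^2
Flow into the rod-end port fills the annular volume.
v = Q / A

v ≈ 10.8 m/min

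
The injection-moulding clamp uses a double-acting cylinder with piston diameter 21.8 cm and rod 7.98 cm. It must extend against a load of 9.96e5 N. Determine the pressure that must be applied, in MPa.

P ≈ 26.7 MPa

Cap-side area A_cap = π/4 × (21.8 cm)² = 373.3 cm^2
P = F / A = 9.96e5 N / A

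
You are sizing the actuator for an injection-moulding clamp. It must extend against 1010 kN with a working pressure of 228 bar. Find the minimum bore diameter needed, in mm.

D ≈ 237 mm

Extension force acts on the full piston face: F = P × (π/4)D².
D = √(4F / (πP)) = √(4 × 1010 kN / (π × 228 bar))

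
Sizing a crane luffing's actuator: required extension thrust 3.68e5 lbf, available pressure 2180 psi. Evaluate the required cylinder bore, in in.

Extension force acts on the full piston face: F = P × (π/4)D².
D = √(4F / (πP)) = √(4 × 3.68e5 lbf / (π × 2180 psi))

D ≈ 14.7 in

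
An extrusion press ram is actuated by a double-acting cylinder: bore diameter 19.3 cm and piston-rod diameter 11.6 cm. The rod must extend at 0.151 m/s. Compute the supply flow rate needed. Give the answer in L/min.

Q ≈ 265 L/min

Cap-side area A_cap = π/4 × (19.3 cm)² = 292.6 cm^2
Q = A × v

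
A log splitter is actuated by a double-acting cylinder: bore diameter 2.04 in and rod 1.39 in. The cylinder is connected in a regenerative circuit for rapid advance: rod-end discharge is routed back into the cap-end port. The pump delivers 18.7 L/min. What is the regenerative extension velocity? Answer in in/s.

v ≈ 12.5 in/s

In regeneration the rod-end outflow joins the pump flow into the cap end, so the net volume the pump must supply per unit advance equals the rod cross-section area.
Rod cross-section A_rod = π/4 × (1.39 in)² = 1.517 in^2
v = Q_pump / A_rod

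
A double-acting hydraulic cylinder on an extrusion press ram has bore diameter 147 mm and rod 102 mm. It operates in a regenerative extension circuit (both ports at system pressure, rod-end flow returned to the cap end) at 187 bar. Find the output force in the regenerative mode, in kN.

F ≈ 153 kN

With equal pressure on both faces, forces on the annular region cancel; the net push is pressure × rod cross-section.
Rod cross-section A_rod = π/4 × (102 mm)² = 8171 mm^2
F = P × A_rod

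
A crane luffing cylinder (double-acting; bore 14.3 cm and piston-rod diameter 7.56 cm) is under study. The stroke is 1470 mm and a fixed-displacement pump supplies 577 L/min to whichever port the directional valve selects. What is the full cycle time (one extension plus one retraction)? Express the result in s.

Cap-side area A_cap = π/4 × (14.3 cm)² = 160.6 cm^2
Rod-side annular area A_ann = π/4 × (14.3² − 7.56²) = 115.7 cm^2
t_ext = A_cap·L/Q = 2.455 s
t_ret = A_ann·L/Q = 1.769 s
t_cycle = t_ext + t_ret

t ≈ 4.22 s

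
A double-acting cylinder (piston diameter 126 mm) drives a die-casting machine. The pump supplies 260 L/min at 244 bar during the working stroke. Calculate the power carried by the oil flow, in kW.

Hydraulic power = P × Q

W ≈ 106 kW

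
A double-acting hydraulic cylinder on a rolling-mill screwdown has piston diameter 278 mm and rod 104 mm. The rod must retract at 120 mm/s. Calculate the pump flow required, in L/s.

Rod-side annular area A_ann = π/4 × (278² − 104²) = 52200 mm^2
Q = A × v

Q ≈ 6.26 L/s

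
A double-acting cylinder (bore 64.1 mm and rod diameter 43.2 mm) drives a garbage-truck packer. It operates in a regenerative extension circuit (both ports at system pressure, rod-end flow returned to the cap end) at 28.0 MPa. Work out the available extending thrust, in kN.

With equal pressure on both faces, forces on the annular region cancel; the net push is pressure × rod cross-section.
Rod cross-section A_rod = π/4 × (43.2 mm)² = 1466 mm^2
F = P × A_rod

F ≈ 41.0 kN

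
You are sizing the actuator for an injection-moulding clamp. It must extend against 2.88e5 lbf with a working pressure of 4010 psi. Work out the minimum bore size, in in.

D ≈ 9.56 in

Extension force acts on the full piston face: F = P × (π/4)D².
D = √(4F / (πP)) = √(4 × 2.88e5 lbf / (π × 4010 psi))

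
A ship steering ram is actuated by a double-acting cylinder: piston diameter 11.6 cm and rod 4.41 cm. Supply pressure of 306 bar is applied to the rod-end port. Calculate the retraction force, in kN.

F ≈ 277 kN

Rod-side annular area A_ann = π/4 × (11.6² − 4.41²) = 90.41 cm^2
On retraction the pressure acts on the annular area (bore minus rod).
F = P × A_ann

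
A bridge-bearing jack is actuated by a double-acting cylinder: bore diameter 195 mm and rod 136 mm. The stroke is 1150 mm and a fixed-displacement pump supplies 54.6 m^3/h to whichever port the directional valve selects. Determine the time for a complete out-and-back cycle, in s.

Cap-side area A_cap = π/4 × (195 mm)² = 29860 mm^2
Rod-side annular area A_ann = π/4 × (195² − 136²) = 15340 mm^2
t_ext = A_cap·L/Q = 2.264 s
t_ret = A_ann·L/Q = 1.163 s
t_cycle = t_ext + t_ret

t ≈ 3.43 s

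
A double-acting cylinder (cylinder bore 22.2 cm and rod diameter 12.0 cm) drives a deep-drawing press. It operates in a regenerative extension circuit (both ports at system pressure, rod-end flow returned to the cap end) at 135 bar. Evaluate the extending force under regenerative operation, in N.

F ≈ 1.53e5 N

With equal pressure on both faces, forces on the annular region cancel; the net push is pressure × rod cross-section.
Rod cross-section A_rod = π/4 × (12.0 cm)² = 113.1 cm^2
F = P × A_rod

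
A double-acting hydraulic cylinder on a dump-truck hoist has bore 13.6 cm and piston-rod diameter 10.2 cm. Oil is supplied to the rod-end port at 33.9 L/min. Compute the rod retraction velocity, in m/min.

Rod-side annular area A_ann = π/4 × (13.6² − 10.2²) = 63.55 cm^2
Flow into the rod-end port fills the annular volume.
v = Q / A

v ≈ 5.33 m/min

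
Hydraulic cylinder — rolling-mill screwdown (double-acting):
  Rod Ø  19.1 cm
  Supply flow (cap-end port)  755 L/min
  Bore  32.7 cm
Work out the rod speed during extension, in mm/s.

v ≈ 150 mm/s

Cap-side area A_cap = π/4 × (32.7 cm)² = 839.8 cm^2
v = Q / A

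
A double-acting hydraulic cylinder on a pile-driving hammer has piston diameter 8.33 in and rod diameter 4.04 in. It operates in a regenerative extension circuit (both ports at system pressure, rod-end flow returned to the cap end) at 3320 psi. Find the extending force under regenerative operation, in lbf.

F ≈ 42600 lbf

With equal pressure on both faces, forces on the annular region cancel; the net push is pressure × rod cross-section.
Rod cross-section A_rod = π/4 × (4.04 in)² = 12.82 in^2
F = P × A_rod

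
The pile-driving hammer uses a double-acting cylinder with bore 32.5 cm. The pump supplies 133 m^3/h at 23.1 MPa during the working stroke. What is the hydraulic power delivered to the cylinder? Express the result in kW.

Hydraulic power = P × Q

W ≈ 853 kW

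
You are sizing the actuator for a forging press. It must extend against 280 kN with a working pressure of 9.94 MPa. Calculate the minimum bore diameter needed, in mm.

D ≈ 189 mm

Extension force acts on the full piston face: F = P × (π/4)D².
D = √(4F / (πP)) = √(4 × 280 kN / (π × 9.94 MPa))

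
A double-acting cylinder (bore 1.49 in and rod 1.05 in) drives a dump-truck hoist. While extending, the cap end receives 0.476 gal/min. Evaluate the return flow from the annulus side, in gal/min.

Cap-side area A_cap = π/4 × (1.49 in)² = 1.744 in^2
Rod-side annular area A_ann = π/4 × (1.49² − 1.05²) = 0.8778 in^2
Piston speed v = Q_in/A_cap; rod-end outflow Q_out = v × A_ann = Q_in × A_ann/A_cap.

Q_out ≈ 0.240 gal/min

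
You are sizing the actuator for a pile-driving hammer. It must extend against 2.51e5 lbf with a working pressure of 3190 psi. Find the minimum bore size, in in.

D ≈ 10.0 in

Extension force acts on the full piston face: F = P × (π/4)D².
D = √(4F / (πP)) = √(4 × 2.51e5 lbf / (π × 3190 psi))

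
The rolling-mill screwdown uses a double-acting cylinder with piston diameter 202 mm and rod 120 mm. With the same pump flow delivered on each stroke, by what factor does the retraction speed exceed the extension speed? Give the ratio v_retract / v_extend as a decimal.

v_ret/v_ext ≈ 1.55

Cap-side area A_cap = π/4 × (202 mm)² = 32050 mm^2
Rod-side annular area A_ann = π/4 × (202² − 120²) = 20740 mm^2
For equal Q, v ∝ 1/A, so v_ret/v_ext = A_cap/A_ann.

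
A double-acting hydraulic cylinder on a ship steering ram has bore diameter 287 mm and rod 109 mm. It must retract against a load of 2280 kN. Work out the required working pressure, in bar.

P ≈ 412 bar

Rod-side annular area A_ann = π/4 × (287² − 109²) = 55360 mm^2
Retraction: pressure acts on the annular area.
P = F / A = 2280 kN / A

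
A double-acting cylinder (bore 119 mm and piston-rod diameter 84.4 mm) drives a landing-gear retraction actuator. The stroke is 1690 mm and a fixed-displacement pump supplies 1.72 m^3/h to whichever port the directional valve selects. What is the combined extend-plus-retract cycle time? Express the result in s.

Cap-side area A_cap = π/4 × (119 mm)² = 11120 mm^2
Rod-side annular area A_ann = π/4 × (119² − 84.4²) = 5527 mm^2
t_ext = A_cap·L/Q = 39.34 s
t_ret = A_ann·L/Q = 19.55 s
t_cycle = t_ext + t_ret

t ≈ 58.9 s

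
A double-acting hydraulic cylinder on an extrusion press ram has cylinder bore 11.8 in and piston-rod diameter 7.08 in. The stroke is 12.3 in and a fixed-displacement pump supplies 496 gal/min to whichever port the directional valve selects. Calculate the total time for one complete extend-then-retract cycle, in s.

Cap-side area A_cap = π/4 × (11.8 in)² = 109.4 in^2
Rod-side annular area A_ann = π/4 × (11.8² − 7.08²) = 69.99 in^2
t_ext = A_cap·L/Q = 0.7044 s
t_ret = A_ann·L/Q = 0.4508 s
t_cycle = t_ext + t_ret

t ≈ 1.16 s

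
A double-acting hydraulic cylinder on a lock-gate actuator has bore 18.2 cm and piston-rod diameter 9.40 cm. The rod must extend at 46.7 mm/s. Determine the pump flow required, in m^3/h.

Cap-side area A_cap = π/4 × (18.2 cm)² = 260.2 cm^2
Q = A × v

Q ≈ 4.37 m^3/h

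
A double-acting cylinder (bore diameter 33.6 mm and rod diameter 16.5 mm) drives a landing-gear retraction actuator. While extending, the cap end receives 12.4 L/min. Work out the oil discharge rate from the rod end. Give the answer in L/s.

Q_out ≈ 0.157 L/s

Cap-side area A_cap = π/4 × (33.6 mm)² = 886.7 mm^2
Rod-side annular area A_ann = π/4 × (33.6² − 16.5²) = 672.9 mm^2
Piston speed v = Q_in/A_cap; rod-end outflow Q_out = v × A_ann = Q_in × A_ann/A_cap.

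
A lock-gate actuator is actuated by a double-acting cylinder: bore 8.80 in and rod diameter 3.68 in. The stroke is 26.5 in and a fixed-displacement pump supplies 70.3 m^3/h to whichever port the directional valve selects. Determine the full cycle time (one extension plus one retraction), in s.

t ≈ 2.47 s

Cap-side area A_cap = π/4 × (8.80 in)² = 60.82 in^2
Rod-side annular area A_ann = π/4 × (8.80² − 3.68²) = 50.19 in^2
t_ext = A_cap·L/Q = 1.353 s
t_ret = A_ann·L/Q = 1.116 s
t_cycle = t_ext + t_ret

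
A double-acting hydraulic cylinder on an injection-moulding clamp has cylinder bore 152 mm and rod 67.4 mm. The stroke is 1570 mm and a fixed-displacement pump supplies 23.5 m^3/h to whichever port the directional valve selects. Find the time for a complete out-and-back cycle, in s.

Cap-side area A_cap = π/4 × (152 mm)² = 18150 mm^2
Rod-side annular area A_ann = π/4 × (152² − 67.4²) = 14580 mm^2
t_ext = A_cap·L/Q = 4.364 s
t_ret = A_ann·L/Q = 3.506 s
t_cycle = t_ext + t_ret

t ≈ 7.87 s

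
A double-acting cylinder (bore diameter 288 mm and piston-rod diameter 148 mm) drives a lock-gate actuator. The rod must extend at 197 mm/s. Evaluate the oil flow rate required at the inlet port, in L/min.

Cap-side area A_cap = π/4 × (288 mm)² = 65140 mm^2
Q = A × v

Q ≈ 770 L/min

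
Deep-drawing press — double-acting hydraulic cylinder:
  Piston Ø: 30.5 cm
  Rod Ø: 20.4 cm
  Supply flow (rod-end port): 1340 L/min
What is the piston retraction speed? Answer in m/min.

Rod-side annular area A_ann = π/4 × (30.5² − 20.4²) = 403.8 cm^2
Flow into the rod-end port fills the annular volume.
v = Q / A

v ≈ 33.2 m/min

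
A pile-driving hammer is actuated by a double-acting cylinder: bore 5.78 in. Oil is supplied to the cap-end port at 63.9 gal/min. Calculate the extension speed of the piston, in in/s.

v ≈ 9.38 in/s

Cap-side area A_cap = π/4 × (5.78 in)² = 26.24 in^2
v = Q / A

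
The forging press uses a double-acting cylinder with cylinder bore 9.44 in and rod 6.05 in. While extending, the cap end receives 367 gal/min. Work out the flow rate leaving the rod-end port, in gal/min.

Cap-side area A_cap = π/4 × (9.44 in)² = 69.99 in^2
Rod-side annular area A_ann = π/4 × (9.44² − 6.05²) = 41.24 in^2
Piston speed v = Q_in/A_cap; rod-end outflow Q_out = v × A_ann = Q_in × A_ann/A_cap.

Q_out ≈ 216 gal/min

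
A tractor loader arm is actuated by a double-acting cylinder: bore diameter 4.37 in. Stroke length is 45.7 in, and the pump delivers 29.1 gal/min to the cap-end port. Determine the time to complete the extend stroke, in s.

Cap-side area A_cap = π/4 × (4.37 in)² = 15.00 in^2
Swept volume V = A × L; t = V / Q = A·L / Q

t ≈ 6.12 s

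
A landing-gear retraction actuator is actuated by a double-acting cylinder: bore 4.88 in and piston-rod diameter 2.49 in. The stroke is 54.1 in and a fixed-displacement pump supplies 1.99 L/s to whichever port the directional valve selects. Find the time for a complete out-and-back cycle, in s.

t ≈ 14.5 s

Cap-side area A_cap = π/4 × (4.88 in)² = 18.70 in^2
Rod-side annular area A_ann = π/4 × (4.88² − 2.49²) = 13.83 in^2
t_ext = A_cap·L/Q = 8.332 s
t_ret = A_ann·L/Q = 6.163 s
t_cycle = t_ext + t_ret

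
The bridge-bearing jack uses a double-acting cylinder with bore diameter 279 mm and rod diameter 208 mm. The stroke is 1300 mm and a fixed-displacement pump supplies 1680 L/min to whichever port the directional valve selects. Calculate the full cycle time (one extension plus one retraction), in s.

t ≈ 4.10 s

Cap-side area A_cap = π/4 × (279 mm)² = 61140 mm^2
Rod-side annular area A_ann = π/4 × (279² − 208²) = 27160 mm^2
t_ext = A_cap·L/Q = 2.838 s
t_ret = A_ann·L/Q = 1.261 s
t_cycle = t_ext + t_ret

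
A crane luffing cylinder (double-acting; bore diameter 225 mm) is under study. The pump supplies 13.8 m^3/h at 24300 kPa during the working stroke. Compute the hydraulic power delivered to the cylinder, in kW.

W ≈ 93.2 kW

Hydraulic power = P × Q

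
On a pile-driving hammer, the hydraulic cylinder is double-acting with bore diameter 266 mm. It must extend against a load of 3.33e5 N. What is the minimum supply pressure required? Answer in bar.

P ≈ 59.9 bar

Cap-side area A_cap = π/4 × (266 mm)² = 55570 mm^2
P = F / A = 3.33e5 N / A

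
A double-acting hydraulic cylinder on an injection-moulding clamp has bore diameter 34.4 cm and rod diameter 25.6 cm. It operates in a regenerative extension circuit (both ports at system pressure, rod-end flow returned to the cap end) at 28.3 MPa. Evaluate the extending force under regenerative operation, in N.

F ≈ 1.46e6 N

With equal pressure on both faces, forces on the annular region cancel; the net push is pressure × rod cross-section.
Rod cross-section A_rod = π/4 × (25.6 cm)² = 514.7 cm^2
F = P × A_rod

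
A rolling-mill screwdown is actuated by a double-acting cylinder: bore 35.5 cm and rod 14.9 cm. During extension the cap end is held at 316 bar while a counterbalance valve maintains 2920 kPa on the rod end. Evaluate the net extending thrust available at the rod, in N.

F ≈ 2.89e6 N

Cap-side area A_cap = π/4 × (35.5 cm)² = 989.8 cm^2
Rod-side annular area A_ann = π/4 × (35.5² − 14.9²) = 815.4 cm^2
Net thrust = P_cap·A_cap − P_rod·A_ann = 3.128e6 N − 2.381e5 N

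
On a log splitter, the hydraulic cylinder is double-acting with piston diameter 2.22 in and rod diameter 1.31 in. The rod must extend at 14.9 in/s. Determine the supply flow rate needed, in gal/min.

Q ≈ 15.0 gal/min

Cap-side area A_cap = π/4 × (2.22 in)² = 3.871 in^2
Q = A × v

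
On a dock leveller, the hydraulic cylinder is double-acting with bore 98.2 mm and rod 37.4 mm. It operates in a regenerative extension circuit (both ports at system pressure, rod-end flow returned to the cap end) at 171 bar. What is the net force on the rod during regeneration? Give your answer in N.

With equal pressure on both faces, forces on the annular region cancel; the net push is pressure × rod cross-section.
Rod cross-section A_rod = π/4 × (37.4 mm)² = 1099 mm^2
F = P × A_rod

F ≈ 18800 N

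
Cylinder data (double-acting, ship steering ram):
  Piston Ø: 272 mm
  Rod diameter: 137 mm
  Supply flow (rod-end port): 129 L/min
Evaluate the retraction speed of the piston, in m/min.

Rod-side annular area A_ann = π/4 × (272² − 137²) = 43370 mm^2
Flow into the rod-end port fills the annular volume.
v = Q / A

v ≈ 2.97 m/min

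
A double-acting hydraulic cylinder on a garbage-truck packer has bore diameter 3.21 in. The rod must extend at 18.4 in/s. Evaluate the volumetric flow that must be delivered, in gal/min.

Cap-side area A_cap = π/4 × (3.21 in)² = 8.093 in^2
Q = A × v

Q ≈ 38.7 gal/min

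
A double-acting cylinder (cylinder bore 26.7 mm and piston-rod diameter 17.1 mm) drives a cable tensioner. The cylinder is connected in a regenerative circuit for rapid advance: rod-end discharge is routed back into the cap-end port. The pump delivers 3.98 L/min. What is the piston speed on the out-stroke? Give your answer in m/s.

In regeneration the rod-end outflow joins the pump flow into the cap end, so the net volume the pump must supply per unit advance equals the rod cross-section area.
Rod cross-section A_rod = π/4 × (17.1 mm)² = 229.7 mm^2
v = Q_pump / A_rod

v ≈ 0.289 m/s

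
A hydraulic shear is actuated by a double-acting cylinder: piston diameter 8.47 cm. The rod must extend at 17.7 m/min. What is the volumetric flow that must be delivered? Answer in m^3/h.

Q ≈ 5.98 m^3/h

Cap-side area A_cap = π/4 × (8.47 cm)² = 56.35 cm^2
Q = A × v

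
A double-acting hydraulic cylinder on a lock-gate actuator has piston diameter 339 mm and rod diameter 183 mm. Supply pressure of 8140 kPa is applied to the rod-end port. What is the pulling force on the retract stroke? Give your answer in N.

Rod-side annular area A_ann = π/4 × (339² − 183²) = 63960 mm^2
On retraction the pressure acts on the annular area (bore minus rod).
F = P × A_ann

F ≈ 5.21e5 N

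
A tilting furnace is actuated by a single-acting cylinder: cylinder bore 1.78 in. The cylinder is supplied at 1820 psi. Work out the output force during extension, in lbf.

F ≈ 4530 lbf

Cap-side area A_cap = π/4 × (1.78 in)² = 2.488 in^2
F = P × A_cap = 1820 psi × A_cap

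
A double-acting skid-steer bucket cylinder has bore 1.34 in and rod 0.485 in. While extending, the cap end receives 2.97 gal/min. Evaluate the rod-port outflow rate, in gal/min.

Q_out ≈ 2.58 gal/min

Cap-side area A_cap = π/4 × (1.34 in)² = 1.410 in^2
Rod-side annular area A_ann = π/4 × (1.34² − 0.485²) = 1.226 in^2
Piston speed v = Q_in/A_cap; rod-end outflow Q_out = v × A_ann = Q_in × A_ann/A_cap.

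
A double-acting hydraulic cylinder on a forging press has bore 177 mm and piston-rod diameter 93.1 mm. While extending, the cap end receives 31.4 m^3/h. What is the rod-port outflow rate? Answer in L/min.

Cap-side area A_cap = π/4 × (177 mm)² = 24610 mm^2
Rod-side annular area A_ann = π/4 × (177² − 93.1²) = 17800 mm^2
Piston speed v = Q_in/A_cap; rod-end outflow Q_out = v × A_ann = Q_in × A_ann/A_cap.

Q_out ≈ 379 L/min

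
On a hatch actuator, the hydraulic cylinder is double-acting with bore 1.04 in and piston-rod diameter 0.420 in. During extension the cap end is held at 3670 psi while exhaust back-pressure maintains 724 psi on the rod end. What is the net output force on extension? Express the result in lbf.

F ≈ 2600 lbf

Cap-side area A_cap = π/4 × (1.04 in)² = 0.8495 in^2
Rod-side annular area A_ann = π/4 × (1.04² − 0.420²) = 0.7109 in^2
Net thrust = P_cap·A_cap − P_rod·A_ann = 3118 lbf − 514.7 lbf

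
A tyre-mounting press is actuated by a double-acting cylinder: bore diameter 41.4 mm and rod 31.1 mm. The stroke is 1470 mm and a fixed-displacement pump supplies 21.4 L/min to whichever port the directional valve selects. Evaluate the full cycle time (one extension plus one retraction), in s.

t ≈ 7.97 s

Cap-side area A_cap = π/4 × (41.4 mm)² = 1346 mm^2
Rod-side annular area A_ann = π/4 × (41.4² − 31.1²) = 586.5 mm^2
t_ext = A_cap·L/Q = 5.548 s
t_ret = A_ann·L/Q = 2.417 s
t_cycle = t_ext + t_ret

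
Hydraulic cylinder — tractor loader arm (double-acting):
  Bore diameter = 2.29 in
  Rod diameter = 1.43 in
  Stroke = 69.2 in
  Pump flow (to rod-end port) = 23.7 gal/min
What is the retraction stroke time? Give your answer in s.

Rod-side annular area A_ann = π/4 × (2.29² − 1.43²) = 2.513 in^2
Swept volume V = A × L; t = V / Q = A·L / Q

t ≈ 1.91 s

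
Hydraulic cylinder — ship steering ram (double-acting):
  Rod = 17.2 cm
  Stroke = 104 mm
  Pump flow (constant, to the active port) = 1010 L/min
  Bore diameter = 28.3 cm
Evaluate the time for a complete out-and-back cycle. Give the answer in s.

t ≈ 0.634 s

Cap-side area A_cap = π/4 × (28.3 cm)² = 629.0 cm^2
Rod-side annular area A_ann = π/4 × (28.3² − 17.2²) = 396.7 cm^2
t_ext = A_cap·L/Q = 0.3886 s
t_ret = A_ann·L/Q = 0.2451 s
t_cycle = t_ext + t_ret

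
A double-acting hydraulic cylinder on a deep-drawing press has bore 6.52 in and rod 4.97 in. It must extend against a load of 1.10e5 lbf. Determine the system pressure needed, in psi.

Cap-side area A_cap = π/4 × (6.52 in)² = 33.39 in^2
P = F / A = 1.10e5 lbf / A

P ≈ 3290 psi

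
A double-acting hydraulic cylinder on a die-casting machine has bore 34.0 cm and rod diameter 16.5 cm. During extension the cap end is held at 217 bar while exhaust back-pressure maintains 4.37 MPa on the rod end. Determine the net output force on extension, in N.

Cap-side area A_cap = π/4 × (34.0 cm)² = 907.9 cm^2
Rod-side annular area A_ann = π/4 × (34.0² − 16.5²) = 694.1 cm^2
Net thrust = P_cap·A_cap − P_rod·A_ann = 1.970e6 N − 3.033e5 N

F ≈ 1.67e6 N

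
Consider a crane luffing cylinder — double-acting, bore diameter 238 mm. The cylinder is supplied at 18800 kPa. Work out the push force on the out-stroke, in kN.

Cap-side area A_cap = π/4 × (238 mm)² = 44490 mm^2
F = P × A_cap = 18800 kPa × A_cap

F ≈ 836 kN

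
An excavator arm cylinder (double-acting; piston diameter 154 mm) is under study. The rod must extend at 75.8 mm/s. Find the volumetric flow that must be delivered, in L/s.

Q ≈ 1.41 L/s

Cap-side area A_cap = π/4 × (154 mm)² = 18630 mm^2
Q = A × v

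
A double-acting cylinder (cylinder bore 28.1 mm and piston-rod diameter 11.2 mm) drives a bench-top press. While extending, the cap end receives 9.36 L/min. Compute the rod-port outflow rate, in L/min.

Q_out ≈ 7.87 L/min

Cap-side area A_cap = π/4 × (28.1 mm)² = 620.2 mm^2
Rod-side annular area A_ann = π/4 × (28.1² − 11.2²) = 521.6 mm^2
Piston speed v = Q_in/A_cap; rod-end outflow Q_out = v × A_ann = Q_in × A_ann/A_cap.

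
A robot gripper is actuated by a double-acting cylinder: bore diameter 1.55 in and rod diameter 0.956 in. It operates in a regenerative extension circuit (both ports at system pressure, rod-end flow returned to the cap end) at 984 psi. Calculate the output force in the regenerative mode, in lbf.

F ≈ 706 lbf

With equal pressure on both faces, forces on the annular region cancel; the net push is pressure × rod cross-section.
Rod cross-section A_rod = π/4 × (0.956 in)² = 0.7178 in^2
F = P × A_rod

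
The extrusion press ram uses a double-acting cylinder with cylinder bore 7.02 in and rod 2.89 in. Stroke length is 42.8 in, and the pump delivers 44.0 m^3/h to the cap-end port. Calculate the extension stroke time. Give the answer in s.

t ≈ 2.22 s

Cap-side area A_cap = π/4 × (7.02 in)² = 38.70 in^2
Swept volume V = A × L; t = V / Q = A·L / Q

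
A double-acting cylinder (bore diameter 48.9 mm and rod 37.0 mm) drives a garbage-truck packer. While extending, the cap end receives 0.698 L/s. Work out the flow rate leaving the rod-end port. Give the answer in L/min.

Q_out ≈ 17.9 L/min

Cap-side area A_cap = π/4 × (48.9 mm)² = 1878 mm^2
Rod-side annular area A_ann = π/4 × (48.9² − 37.0²) = 802.8 mm^2
Piston speed v = Q_in/A_cap; rod-end outflow Q_out = v × A_ann = Q_in × A_ann/A_cap.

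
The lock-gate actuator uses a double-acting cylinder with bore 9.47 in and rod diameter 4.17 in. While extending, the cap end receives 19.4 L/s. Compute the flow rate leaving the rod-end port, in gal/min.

Cap-side area A_cap = π/4 × (9.47 in)² = 70.44 in^2
Rod-side annular area A_ann = π/4 × (9.47² − 4.17²) = 56.78 in^2
Piston speed v = Q_in/A_cap; rod-end outflow Q_out = v × A_ann = Q_in × A_ann/A_cap.

Q_out ≈ 248 gal/min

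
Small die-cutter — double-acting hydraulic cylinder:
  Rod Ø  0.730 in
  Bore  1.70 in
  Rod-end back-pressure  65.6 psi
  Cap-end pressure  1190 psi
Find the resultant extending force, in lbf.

Cap-side area A_cap = π/4 × (1.70 in)² = 2.270 in^2
Rod-side annular area A_ann = π/4 × (1.70² − 0.730²) = 1.851 in^2
Net thrust = P_cap·A_cap − P_rod·A_ann = 2701 lbf − 121.4 lbf

F ≈ 2580 lbf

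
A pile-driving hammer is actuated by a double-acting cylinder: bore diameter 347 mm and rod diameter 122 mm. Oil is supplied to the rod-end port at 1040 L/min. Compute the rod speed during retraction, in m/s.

Rod-side annular area A_ann = π/4 × (347² − 122²) = 82880 mm^2
Flow into the rod-end port fills the annular volume.
v = Q / A

v ≈ 0.209 m/s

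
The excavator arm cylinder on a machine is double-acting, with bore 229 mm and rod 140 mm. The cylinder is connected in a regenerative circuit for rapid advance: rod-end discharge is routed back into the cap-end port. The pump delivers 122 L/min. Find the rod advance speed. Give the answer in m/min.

v ≈ 7.93 m/min

In regeneration the rod-end outflow joins the pump flow into the cap end, so the net volume the pump must supply per unit advance equals the rod cross-section area.
Rod cross-section A_rod = π/4 × (140 mm)² = 15390 mm^2
v = Q_pump / A_rod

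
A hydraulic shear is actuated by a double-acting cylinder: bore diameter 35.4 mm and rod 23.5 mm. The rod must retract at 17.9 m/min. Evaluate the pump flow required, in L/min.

Rod-side annular area A_ann = π/4 × (35.4² − 23.5²) = 550.5 mm^2
Q = A × v

Q ≈ 9.85 L/min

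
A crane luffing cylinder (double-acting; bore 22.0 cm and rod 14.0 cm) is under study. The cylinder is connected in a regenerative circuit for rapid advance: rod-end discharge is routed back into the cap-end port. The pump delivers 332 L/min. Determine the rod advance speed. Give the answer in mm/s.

In regeneration the rod-end outflow joins the pump flow into the cap end, so the net volume the pump must supply per unit advance equals the rod cross-section area.
Rod cross-section A_rod = π/4 × (14.0 cm)² = 153.9 cm^2
v = Q_pump / A_rod

v ≈ 359 mm/s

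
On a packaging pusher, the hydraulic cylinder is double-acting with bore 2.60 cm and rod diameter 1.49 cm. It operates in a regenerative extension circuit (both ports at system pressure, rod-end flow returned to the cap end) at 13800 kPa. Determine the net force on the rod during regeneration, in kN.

With equal pressure on both faces, forces on the annular region cancel; the net push is pressure × rod cross-section.
Rod cross-section A_rod = π/4 × (1.49 cm)² = 1.744 cm^2
F = P × A_rod

F ≈ 2.41 kN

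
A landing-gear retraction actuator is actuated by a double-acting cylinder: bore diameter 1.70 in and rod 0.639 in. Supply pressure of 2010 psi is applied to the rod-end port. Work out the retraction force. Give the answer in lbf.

Rod-side annular area A_ann = π/4 × (1.70² − 0.639²) = 1.949 in^2
On retraction the pressure acts on the annular area (bore minus rod).
F = P × A_ann

F ≈ 3920 lbf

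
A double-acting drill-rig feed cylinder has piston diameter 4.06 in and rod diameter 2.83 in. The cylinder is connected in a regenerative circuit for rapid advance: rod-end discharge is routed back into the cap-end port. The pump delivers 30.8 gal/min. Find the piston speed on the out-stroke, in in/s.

v ≈ 18.9 in/s

In regeneration the rod-end outflow joins the pump flow into the cap end, so the net volume the pump must supply per unit advance equals the rod cross-section area.
Rod cross-section A_rod = π/4 × (2.83 in)² = 6.290 in^2
v = Q_pump / A_rod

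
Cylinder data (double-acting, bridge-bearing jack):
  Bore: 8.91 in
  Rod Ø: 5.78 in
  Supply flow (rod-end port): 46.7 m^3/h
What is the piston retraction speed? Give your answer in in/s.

Rod-side annular area A_ann = π/4 × (8.91² − 5.78²) = 36.11 in^2
Flow into the rod-end port fills the annular volume.
v = Q / A

v ≈ 21.9 in/s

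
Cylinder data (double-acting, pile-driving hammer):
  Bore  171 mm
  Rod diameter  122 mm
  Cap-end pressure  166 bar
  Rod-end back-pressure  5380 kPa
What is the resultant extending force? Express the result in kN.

Cap-side area A_cap = π/4 × (171 mm)² = 22970 mm^2
Rod-side annular area A_ann = π/4 × (171² − 122²) = 11280 mm^2
Net thrust = P_cap·A_cap − P_rod·A_ann = 381.2 kN − 60.66 kN

F ≈ 321 kN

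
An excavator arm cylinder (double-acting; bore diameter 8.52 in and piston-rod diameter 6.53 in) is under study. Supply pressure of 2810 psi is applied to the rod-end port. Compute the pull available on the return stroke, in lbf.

Rod-side annular area A_ann = π/4 × (8.52² − 6.53²) = 23.52 in^2
On retraction the pressure acts on the annular area (bore minus rod).
F = P × A_ann

F ≈ 66100 lbf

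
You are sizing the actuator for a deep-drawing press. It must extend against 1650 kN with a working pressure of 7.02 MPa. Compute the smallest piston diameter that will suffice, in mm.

D ≈ 547 mm

Extension force acts on the full piston face: F = P × (π/4)D².
D = √(4F / (πP)) = √(4 × 1650 kN / (π × 7.02 MPa))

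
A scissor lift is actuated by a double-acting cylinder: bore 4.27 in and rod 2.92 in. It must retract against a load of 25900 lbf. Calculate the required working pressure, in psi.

P ≈ 3400 psi

Rod-side annular area A_ann = π/4 × (4.27² − 2.92²) = 7.623 in^2
Retraction: pressure acts on the annular area.
P = F / A = 25900 lbf / A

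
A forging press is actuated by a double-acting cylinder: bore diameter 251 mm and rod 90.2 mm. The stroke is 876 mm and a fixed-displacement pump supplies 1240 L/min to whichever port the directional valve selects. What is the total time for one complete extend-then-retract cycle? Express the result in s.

Cap-side area A_cap = π/4 × (251 mm)² = 49480 mm^2
Rod-side annular area A_ann = π/4 × (251² − 90.2²) = 43090 mm^2
t_ext = A_cap·L/Q = 2.097 s
t_ret = A_ann·L/Q = 1.826 s
t_cycle = t_ext + t_ret

t ≈ 3.92 s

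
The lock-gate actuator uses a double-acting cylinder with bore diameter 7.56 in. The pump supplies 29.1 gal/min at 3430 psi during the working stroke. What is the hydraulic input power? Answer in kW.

Hydraulic power = P × Q

W ≈ 43.4 kW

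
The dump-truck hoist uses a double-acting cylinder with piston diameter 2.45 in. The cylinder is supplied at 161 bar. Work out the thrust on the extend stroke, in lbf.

Cap-side area A_cap = π/4 × (2.45 in)² = 4.714 in^2
F = P × A_cap = 161 bar × A_cap

F ≈ 11000 lbf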